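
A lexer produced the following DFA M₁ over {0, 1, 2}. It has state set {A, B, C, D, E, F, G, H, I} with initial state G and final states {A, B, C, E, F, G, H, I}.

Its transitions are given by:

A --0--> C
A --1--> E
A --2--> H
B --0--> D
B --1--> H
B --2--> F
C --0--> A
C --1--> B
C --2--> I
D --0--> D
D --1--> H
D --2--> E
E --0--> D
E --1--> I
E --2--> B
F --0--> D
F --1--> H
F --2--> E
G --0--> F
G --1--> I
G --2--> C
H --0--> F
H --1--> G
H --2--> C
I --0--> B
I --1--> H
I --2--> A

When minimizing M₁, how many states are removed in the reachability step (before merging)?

Every one of the 9 states is reachable from G.

0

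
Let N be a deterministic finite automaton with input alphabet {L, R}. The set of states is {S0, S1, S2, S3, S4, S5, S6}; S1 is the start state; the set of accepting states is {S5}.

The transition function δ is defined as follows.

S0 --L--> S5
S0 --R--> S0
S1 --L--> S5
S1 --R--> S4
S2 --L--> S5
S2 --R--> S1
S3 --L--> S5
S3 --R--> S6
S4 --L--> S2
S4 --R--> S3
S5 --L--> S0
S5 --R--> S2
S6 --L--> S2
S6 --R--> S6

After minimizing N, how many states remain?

Initial partition by acceptance: {S5} | {S0,S1,S2,S3,S4,S6}.
Refine {S0,S1,S2,S3,S4,S6} on symbol L: members go to different blocks, giving {S0,S1,S2,S3} and {S4,S6}.
Split {S0,S1,S2,S3} by δ(·,R) → {S0,S2} and {S1,S3}.
Split {S0,S2} by δ(·,R) → {S0} and {S2}.
Refine {S4,S6} on symbol R: members go to different blocks, giving {S4} and {S6}.
Refine {S1,S3} on symbol R: members go to different blocks, giving {S1} and {S3}.
The partition is now stable with 7 blocks: {S5} | {S0} | {S4} | {S1} | {S2} | {S6} | {S3}.

7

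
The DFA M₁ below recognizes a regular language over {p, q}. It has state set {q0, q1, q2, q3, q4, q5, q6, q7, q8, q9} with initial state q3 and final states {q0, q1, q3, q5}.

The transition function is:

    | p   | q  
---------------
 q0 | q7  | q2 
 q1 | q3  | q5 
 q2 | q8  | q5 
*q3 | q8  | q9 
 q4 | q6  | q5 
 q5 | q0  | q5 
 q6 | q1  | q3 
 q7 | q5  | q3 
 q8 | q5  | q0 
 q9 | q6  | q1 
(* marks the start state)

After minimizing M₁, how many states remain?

States {q4} cannot be reached from the start state, so discard them.
Initial partition by acceptance: {q0,q1,q3,q5} | {q2,q6,q7,q8,q9}.
On input p, block {q0,q1,q3,q5} splits into {q0,q3} and {q1,q5}.
Refine {q2,q6,q7,q8,q9} on symbol p: members go to different blocks, giving {q6,q7,q8} and {q2,q9}.
Stable partition: {q0,q3} | {q6,q7,q8} | {q1,q5} | {q2,q9} — 4 equivalence classes.

4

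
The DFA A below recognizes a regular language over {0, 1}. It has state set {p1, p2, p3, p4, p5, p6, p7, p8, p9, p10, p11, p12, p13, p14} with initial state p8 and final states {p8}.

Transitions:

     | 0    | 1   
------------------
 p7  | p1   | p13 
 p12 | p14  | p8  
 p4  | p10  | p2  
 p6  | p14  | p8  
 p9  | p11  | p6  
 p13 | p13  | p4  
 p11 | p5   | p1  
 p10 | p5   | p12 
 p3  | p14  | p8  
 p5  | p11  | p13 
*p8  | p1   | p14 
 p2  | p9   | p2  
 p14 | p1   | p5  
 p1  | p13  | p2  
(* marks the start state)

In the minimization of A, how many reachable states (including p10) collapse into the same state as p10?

States {p3,p7} cannot be reached from the start state, so discard them.
Initial partition by acceptance: {p8} | {p1,p2,p4,p5,p6,p9,p10,p11,p12,p13,p14}.
Split {p1,p2,p4,p5,p6,p9,p10,p11,p12,p13,p14} by δ(·,1) → {p1,p2,p4,p5,p9,p10,p11,p13,p14} and {p6,p12}.
Refine {p1,p2,p4,p5,p9,p10,p11,p13,p14} on symbol 1: members go to different blocks, giving {p1,p2,p4,p5,p11,p13,p14} and {p9,p10}.
On input 0, block {p1,p2,p4,p5,p11,p13,p14} splits into {p1,p5,p11,p13,p14} and {p2,p4}.
Split {p1,p5,p11,p13,p14} by δ(·,1) → {p5,p11,p14} and {p1,p13}.
Refine {p5,p11,p14} on symbol 0: members go to different blocks, giving {p5,p11} and {p14}.
Stable partition: {p8} | {p5,p11} | {p6,p12} | {p9,p10} | {p2,p4} | {p1,p13} | {p14} — 7 equivalence classes.
The equivalence class containing p10 is {p9,p10}, of size 2.

2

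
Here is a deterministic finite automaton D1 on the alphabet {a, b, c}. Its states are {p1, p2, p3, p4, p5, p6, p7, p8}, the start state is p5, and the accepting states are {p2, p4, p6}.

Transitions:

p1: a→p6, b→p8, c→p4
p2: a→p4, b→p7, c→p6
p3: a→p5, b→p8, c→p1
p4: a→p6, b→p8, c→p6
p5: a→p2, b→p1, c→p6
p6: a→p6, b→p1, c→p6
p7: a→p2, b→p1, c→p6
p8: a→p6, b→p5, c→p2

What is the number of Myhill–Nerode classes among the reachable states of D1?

2

States {p3} cannot be reached from the start state, so discard them.
P0 = {p2,p4,p6} | {p1,p5,p7,p8}.
Stable partition: {p2,p4,p6} | {p1,p5,p7,p8} — 2 equivalence classes.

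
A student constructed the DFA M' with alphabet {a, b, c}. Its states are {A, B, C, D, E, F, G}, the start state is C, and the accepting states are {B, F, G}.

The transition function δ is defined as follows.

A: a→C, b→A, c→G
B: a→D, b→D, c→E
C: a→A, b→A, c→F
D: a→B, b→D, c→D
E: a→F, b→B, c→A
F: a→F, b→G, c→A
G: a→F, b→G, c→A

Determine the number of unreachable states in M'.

BFS from C reaches {A, C, F, G}; the 3 state(s) B, D, E are never visited.

3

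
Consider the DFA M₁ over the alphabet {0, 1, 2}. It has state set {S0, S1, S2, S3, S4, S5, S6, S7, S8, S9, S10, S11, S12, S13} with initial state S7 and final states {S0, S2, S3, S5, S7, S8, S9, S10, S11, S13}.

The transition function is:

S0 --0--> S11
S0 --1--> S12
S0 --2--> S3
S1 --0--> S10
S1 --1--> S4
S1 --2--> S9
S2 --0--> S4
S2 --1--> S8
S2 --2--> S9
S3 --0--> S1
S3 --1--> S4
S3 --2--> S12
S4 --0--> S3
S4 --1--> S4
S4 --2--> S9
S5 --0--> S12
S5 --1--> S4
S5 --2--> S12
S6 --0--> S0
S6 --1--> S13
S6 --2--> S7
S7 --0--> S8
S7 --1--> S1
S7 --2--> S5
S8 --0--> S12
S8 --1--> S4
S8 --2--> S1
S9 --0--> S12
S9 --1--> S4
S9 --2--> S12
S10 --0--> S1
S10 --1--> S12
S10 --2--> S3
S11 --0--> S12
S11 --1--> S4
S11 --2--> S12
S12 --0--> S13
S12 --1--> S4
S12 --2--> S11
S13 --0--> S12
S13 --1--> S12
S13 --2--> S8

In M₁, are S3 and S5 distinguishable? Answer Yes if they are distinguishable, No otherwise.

No

States {S0,S2,S6} cannot be reached from the start state, so discard them.
P0 = {S3,S5,S7,S8,S9,S10,S11,S13} | {S1,S4,S12}.
Split {S3,S5,S7,S8,S9,S10,S11,S13} by δ(·,0) → {S3,S5,S8,S9,S10,S11,S13} and {S7}.
Split {S3,S5,S8,S9,S10,S11,S13} by δ(·,2) → {S3,S5,S8,S9,S11} and {S10,S13}.
Refine {S1,S4,S12} on symbol 0: members go to different blocks, giving {S1,S12} and {S4}.
No further refinement is possible. Final partition (5 blocks): {S3,S5,S8,S9,S11} | {S1,S12} | {S7} | {S10,S13} | {S4}.
S3 and S5 lie in the same block of the stable partition, so they are equivalent — no string distinguishes them.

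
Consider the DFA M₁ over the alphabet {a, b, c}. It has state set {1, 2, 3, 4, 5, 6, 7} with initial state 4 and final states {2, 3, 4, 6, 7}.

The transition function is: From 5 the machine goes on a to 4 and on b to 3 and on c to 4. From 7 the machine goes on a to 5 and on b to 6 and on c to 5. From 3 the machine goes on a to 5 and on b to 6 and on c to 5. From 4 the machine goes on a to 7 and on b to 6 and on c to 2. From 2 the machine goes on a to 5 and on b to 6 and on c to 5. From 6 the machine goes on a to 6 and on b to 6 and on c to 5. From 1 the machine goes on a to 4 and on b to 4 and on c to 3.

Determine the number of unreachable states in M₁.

1

No path from 4 leads to 1; the other 6 states are all reachable.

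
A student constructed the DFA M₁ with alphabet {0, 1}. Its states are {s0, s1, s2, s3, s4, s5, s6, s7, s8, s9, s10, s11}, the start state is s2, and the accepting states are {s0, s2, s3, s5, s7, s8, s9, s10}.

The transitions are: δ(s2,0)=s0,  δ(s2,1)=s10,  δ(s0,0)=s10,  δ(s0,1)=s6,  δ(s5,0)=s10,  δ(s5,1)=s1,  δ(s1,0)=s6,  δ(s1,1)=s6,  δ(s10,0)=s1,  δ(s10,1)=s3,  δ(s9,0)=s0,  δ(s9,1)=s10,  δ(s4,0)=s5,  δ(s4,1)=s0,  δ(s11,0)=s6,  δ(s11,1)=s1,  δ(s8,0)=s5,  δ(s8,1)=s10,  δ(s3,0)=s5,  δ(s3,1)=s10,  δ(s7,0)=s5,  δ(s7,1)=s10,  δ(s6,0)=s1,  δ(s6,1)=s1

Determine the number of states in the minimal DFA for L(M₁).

Reachable states from the start: {s0,s1,s2,s3,s5,s6,s10}. Unreachable: {s4,s7,s8,s9,s11} — drop them.
P0 = {s0,s2,s3,s5,s10} | {s1,s6}.
On input 0, block {s0,s2,s3,s5,s10} splits into {s0,s2,s3,s5} and {s10}.
Refine {s0,s2,s3,s5} on symbol 0: members go to different blocks, giving {s0,s5} and {s2,s3}.
The partition is now stable with 4 blocks: {s0,s5} | {s1,s6} | {s10} | {s2,s3}.

4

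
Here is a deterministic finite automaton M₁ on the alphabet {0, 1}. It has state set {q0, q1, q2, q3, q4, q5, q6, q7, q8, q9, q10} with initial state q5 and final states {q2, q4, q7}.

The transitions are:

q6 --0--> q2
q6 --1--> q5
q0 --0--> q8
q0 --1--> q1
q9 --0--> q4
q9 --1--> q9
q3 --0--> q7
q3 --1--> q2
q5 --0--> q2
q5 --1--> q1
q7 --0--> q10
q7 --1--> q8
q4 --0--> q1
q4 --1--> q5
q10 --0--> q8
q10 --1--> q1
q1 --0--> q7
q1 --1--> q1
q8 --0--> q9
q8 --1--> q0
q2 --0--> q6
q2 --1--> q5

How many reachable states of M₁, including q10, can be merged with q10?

2

States {q3} cannot be reached from the start state, so discard them.
P0 = {q2,q4,q7} | {q0,q1,q5,q6,q8,q9,q10}.
On input 0, block {q0,q1,q5,q6,q8,q9,q10} splits into {q1,q5,q6,q9} and {q0,q8,q10}.
Split {q2,q4,q7} by δ(·,0) → {q2,q4} and {q7}.
Refine {q1,q5,q6,q9} on symbol 0: members go to different blocks, giving {q5,q6,q9} and {q1}.
Refine {q2,q4} on symbol 0: members go to different blocks, giving {q2} and {q4}.
Split {q5,q6,q9} by δ(·,0) → {q5,q6} and {q9}.
Split {q5,q6} by δ(·,1) → {q5} and {q6}.
On input 0, block {q0,q8,q10} splits into {q0,q10} and {q8}.
The partition is now stable with 9 blocks: {q2} | {q5} | {q0,q10} | {q7} | {q1} | {q4} | {q9} | {q6} | {q8}.
State q10 belongs to the block {q0,q10}, which has 2 states.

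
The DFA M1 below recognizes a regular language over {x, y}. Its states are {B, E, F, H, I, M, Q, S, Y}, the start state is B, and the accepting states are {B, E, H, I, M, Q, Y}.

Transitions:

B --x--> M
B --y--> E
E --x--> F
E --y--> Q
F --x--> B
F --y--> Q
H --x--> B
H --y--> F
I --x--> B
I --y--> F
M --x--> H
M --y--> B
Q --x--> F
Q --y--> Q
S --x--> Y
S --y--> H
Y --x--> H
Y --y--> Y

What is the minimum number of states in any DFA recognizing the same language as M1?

Reachable states from the start: {B,E,F,H,M,Q}. Unreachable: {I,S,Y} — drop them.
P0 = {B,E,H,M,Q} | {F}.
Refine {B,E,H,M,Q} on symbol x: members go to different blocks, giving {B,H,M} and {E,Q}.
Refine {B,H,M} on symbol y: members go to different blocks, giving {B} and {M} and {H}.
The partition is now stable with 5 blocks: {B} | {F} | {E,Q} | {M} | {H}.

5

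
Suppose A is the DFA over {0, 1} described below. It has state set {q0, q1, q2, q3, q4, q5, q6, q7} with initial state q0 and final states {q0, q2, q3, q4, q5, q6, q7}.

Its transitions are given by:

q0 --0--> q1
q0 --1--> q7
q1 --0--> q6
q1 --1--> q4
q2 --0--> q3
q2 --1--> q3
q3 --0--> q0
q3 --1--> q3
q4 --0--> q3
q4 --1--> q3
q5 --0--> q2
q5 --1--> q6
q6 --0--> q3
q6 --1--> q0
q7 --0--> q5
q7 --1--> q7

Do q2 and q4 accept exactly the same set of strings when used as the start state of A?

P0 = {q0,q2,q3,q4,q5,q6,q7} | {q1}.
On input 0, block {q0,q2,q3,q4,q5,q6,q7} splits into {q2,q3,q4,q5,q6,q7} and {q0}.
Split {q2,q3,q4,q5,q6,q7} by δ(·,0) → {q2,q4,q5,q6,q7} and {q3}.
Split {q2,q4,q5,q6,q7} by δ(·,0) → {q2,q4,q6} and {q5,q7}.
Split {q2,q4,q6} by δ(·,1) → {q2,q4} and {q6}.
Split {q5,q7} by δ(·,0) → {q5} and {q7}.
The partition is now stable with 7 blocks: {q2,q4} | {q1} | {q0} | {q3} | {q5} | {q6} | {q7}.
q2 and q4 lie in the same block of the stable partition, so they are equivalent — no string distinguishes them.

Yes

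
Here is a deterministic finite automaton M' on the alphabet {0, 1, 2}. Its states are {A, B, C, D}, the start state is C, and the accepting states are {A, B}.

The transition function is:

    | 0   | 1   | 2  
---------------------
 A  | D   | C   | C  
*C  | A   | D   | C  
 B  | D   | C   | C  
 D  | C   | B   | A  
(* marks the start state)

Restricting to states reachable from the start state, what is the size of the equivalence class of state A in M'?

All states are reachable from the start state.
Initial partition by acceptance: {A,B} | {C,D}.
Split {C,D} by δ(·,0) → {C} and {D}.
Stable partition: {A,B} | {C} | {D} — 3 equivalence classes.
State A belongs to the block {A,B}, which has 2 states.

2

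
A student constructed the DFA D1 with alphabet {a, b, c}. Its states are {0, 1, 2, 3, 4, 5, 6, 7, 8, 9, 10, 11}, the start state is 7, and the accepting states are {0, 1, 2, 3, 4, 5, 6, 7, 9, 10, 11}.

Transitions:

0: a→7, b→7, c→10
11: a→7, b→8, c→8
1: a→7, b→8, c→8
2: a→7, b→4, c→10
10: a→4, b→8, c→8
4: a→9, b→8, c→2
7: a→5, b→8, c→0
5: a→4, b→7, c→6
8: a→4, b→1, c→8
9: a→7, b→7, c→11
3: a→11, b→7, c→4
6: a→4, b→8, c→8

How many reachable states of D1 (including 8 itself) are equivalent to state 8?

States {3} cannot be reached from the start state, so discard them.
Initial partition by acceptance: {0,1,2,4,5,6,7,9,10,11} | {8}.
Split {0,1,2,4,5,6,7,9,10,11} by δ(·,b) → {1,4,6,7,10,11} and {0,2,5,9}.
On input a, block {1,4,6,7,10,11} splits into {1,6,10,11} and {4,7}.
The partition is now stable with 4 blocks: {1,6,10,11} | {8} | {0,2,5,9} | {4,7}.
The equivalence class containing 8 is {8}, of size 1.

1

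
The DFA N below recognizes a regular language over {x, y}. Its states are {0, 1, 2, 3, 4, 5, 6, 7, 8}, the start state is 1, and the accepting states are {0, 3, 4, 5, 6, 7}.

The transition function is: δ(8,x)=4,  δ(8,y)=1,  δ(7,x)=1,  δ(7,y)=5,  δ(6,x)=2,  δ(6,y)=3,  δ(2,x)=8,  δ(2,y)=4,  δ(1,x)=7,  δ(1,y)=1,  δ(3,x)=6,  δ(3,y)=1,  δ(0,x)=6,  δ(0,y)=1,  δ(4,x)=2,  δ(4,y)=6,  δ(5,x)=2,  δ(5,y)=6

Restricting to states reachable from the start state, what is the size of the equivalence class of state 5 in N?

States {0} cannot be reached from the start state, so discard them.
Initial partition by acceptance: {3,4,5,6,7} | {1,2,8}.
Split {3,4,5,6,7} by δ(·,x) → {4,5,6,7} and {3}.
Refine {4,5,6,7} on symbol y: members go to different blocks, giving {4,5,7} and {6}.
On input y, block {4,5,7} splits into {4,5} and {7}.
Split {1,2,8} by δ(·,x) → {1} and {2} and {8}.
No further refinement is possible. Final partition (7 blocks): {4,5} | {1} | {3} | {6} | {7} | {2} | {8}.
The equivalence class containing 5 is {4,5}, of size 2.

2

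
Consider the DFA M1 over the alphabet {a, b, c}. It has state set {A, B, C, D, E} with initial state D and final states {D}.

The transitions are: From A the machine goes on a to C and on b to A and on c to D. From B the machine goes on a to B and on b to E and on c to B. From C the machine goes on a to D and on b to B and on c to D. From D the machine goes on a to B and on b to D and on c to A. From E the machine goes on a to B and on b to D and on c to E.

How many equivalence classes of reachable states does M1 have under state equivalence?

Every state is reachable, so we keep all 5.
Start with accepting vs non-accepting: {D} | {A,B,C,E}.
Refine {A,B,C,E} on symbol a: members go to different blocks, giving {A,B,E} and {C}.
On input a, block {A,B,E} splits into {B,E} and {A}.
Split {B,E} by δ(·,b) → {B} and {E}.
No further refinement is possible. Final partition (5 blocks): {D} | {B} | {C} | {A} | {E}.

5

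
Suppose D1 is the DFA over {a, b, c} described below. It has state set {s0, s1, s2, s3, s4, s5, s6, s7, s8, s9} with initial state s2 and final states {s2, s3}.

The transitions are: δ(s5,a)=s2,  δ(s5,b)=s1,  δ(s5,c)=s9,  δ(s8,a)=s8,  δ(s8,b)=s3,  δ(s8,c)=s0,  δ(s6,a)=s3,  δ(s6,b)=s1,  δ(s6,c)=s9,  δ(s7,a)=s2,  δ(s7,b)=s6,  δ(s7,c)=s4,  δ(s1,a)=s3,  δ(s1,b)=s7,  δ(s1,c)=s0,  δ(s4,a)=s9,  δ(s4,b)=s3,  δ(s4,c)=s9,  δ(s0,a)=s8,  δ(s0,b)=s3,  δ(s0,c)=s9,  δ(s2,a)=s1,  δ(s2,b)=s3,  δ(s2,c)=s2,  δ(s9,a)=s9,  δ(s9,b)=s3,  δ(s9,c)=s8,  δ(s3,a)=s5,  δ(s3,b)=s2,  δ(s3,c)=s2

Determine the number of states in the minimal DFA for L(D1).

All states are reachable from the start state.
Initial partition by acceptance: {s2,s3} | {s0,s1,s4,s5,s6,s7,s8,s9}.
Split {s0,s1,s4,s5,s6,s7,s8,s9} by δ(·,a) → {s0,s4,s8,s9} and {s1,s5,s6,s7}.
No further refinement is possible. Final partition (3 blocks): {s2,s3} | {s0,s4,s8,s9} | {s1,s5,s6,s7}.

3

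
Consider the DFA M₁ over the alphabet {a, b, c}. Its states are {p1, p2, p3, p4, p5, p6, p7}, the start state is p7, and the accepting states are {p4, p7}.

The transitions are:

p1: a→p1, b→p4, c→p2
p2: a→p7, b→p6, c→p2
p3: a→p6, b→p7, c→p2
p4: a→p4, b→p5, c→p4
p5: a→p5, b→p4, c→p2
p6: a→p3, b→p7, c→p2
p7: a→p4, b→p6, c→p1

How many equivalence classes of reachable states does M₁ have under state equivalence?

5

All states are reachable from the start state.
P0 = {p4,p7} | {p1,p2,p3,p5,p6}.
On input c, block {p4,p7} splits into {p4} and {p7}.
Refine {p1,p2,p3,p5,p6} on symbol a: members go to different blocks, giving {p1,p3,p5,p6} and {p2}.
Split {p1,p3,p5,p6} by δ(·,b) → {p1,p5} and {p3,p6}.
No further refinement is possible. Final partition (5 blocks): {p4} | {p1,p5} | {p7} | {p2} | {p3,p6}.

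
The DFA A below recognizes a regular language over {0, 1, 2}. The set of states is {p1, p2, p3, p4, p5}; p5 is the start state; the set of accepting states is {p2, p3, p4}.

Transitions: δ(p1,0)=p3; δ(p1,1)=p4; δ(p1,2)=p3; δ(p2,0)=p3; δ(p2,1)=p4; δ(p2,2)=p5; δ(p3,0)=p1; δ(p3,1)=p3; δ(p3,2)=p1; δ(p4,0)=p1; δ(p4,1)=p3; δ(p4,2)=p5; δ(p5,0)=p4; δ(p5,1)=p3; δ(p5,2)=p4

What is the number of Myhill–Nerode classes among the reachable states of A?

2

States {p2} cannot be reached from the start state, so discard them.
P0 = {p3,p4} | {p1,p5}.
The partition is now stable with 2 blocks: {p3,p4} | {p1,p5}.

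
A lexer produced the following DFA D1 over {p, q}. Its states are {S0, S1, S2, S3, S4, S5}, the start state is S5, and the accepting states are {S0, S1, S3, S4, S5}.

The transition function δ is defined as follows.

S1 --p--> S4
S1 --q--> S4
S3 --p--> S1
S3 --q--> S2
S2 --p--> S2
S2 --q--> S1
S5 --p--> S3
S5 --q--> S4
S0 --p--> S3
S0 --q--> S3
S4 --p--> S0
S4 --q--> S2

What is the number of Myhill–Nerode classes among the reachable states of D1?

Initial partition by acceptance: {S0,S1,S3,S4,S5} | {S2}.
Split {S0,S1,S3,S4,S5} by δ(·,q) → {S0,S1,S5} and {S3,S4}.
The partition is now stable with 3 blocks: {S0,S1,S5} | {S2} | {S3,S4}.

3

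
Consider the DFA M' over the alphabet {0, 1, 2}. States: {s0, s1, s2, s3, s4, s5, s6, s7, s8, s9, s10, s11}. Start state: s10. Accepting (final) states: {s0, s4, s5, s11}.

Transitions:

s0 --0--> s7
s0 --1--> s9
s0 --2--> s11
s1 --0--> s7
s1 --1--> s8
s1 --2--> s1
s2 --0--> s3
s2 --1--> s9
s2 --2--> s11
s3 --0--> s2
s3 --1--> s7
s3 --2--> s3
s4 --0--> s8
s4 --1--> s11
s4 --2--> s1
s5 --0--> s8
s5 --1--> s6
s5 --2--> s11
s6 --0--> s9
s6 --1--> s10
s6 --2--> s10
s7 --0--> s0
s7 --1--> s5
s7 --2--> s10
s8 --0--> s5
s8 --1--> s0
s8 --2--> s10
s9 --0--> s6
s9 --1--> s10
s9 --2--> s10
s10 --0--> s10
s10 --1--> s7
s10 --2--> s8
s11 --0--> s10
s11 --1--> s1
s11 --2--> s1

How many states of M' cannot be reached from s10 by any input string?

BFS from s10 reaches {s0, s1, s5, s6, s7, s8, s9, s10, s11}; the 3 state(s) s2, s3, s4 are never visited.

3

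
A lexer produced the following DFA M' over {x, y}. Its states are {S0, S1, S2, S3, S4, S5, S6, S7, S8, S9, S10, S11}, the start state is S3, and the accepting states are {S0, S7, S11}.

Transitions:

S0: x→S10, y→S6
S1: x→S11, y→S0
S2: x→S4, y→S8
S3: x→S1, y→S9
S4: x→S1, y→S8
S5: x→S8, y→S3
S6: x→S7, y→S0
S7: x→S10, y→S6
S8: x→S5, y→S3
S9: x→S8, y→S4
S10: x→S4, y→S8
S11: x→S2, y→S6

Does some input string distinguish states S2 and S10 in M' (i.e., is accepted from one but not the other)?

No

Every state is reachable, so we keep all 12.
Start with accepting vs non-accepting: {S0,S7,S11} | {S1,S2,S3,S4,S5,S6,S8,S9,S10}.
Refine {S1,S2,S3,S4,S5,S6,S8,S9,S10} on symbol x: members go to different blocks, giving {S2,S3,S4,S5,S8,S9,S10} and {S1,S6}.
On input x, block {S2,S3,S4,S5,S8,S9,S10} splits into {S2,S5,S8,S9,S10} and {S3,S4}.
On input x, block {S2,S5,S8,S9,S10} splits into {S5,S8,S9} and {S2,S10}.
Stable partition: {S0,S7,S11} | {S5,S8,S9} | {S1,S6} | {S3,S4} | {S2,S10} — 5 equivalence classes.
S2 and S10 lie in the same block of the stable partition, so they are equivalent — no string distinguishes them.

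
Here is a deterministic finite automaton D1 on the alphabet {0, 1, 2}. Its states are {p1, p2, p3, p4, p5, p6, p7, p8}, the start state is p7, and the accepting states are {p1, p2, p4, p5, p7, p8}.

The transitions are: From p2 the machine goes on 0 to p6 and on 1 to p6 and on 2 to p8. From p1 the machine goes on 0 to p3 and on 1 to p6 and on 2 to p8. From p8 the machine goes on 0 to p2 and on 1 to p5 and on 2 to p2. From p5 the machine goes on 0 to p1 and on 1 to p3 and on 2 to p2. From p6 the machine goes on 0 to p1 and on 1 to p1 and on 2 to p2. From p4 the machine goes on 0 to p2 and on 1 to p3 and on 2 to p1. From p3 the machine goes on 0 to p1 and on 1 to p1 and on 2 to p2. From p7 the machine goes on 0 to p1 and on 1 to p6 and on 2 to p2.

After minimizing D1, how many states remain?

First remove the unreachable states {p4}; 7 states remain.
Start with accepting vs non-accepting: {p1,p2,p5,p7,p8} | {p3,p6}.
Split {p1,p2,p5,p7,p8} by δ(·,0) → {p5,p7,p8} and {p1,p2}.
On input 1, block {p5,p7,p8} splits into {p5,p7} and {p8}.
No further refinement is possible. Final partition (4 blocks): {p5,p7} | {p3,p6} | {p1,p2} | {p8}.

4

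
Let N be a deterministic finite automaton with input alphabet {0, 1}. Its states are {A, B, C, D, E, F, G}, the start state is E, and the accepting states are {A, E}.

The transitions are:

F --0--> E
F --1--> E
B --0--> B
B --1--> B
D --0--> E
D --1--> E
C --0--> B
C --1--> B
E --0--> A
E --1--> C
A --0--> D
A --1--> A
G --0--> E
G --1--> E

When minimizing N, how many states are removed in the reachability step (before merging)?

2

BFS from E reaches {A, B, C, D, E}; the 2 state(s) F, G are never visited.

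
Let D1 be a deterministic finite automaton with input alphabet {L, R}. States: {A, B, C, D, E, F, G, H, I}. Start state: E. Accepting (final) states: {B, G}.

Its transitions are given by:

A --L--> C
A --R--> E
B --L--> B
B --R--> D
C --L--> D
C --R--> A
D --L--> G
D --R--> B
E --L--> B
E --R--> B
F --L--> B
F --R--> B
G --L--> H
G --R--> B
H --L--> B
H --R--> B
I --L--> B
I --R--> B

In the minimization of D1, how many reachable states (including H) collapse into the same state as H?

States {A,C,F,I} cannot be reached from the start state, so discard them.
Start with accepting vs non-accepting: {B,G} | {D,E,H}.
On input L, block {B,G} splits into {B} and {G}.
Split {D,E,H} by δ(·,L) → {E,H} and {D}.
Stable partition: {B} | {E,H} | {G} | {D} — 4 equivalence classes.
The equivalence class containing H is {E,H}, of size 2.

2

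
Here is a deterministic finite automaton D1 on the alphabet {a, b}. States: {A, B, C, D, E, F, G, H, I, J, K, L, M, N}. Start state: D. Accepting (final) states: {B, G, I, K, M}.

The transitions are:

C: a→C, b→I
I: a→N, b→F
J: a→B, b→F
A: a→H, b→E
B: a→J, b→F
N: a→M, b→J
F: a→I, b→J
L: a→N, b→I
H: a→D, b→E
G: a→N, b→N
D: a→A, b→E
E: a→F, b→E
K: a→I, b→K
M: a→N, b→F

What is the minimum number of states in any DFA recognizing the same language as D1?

First remove the unreachable states {C,G,K,L}; 10 states remain.
Start with accepting vs non-accepting: {B,I,M} | {A,D,E,F,H,J,N}.
Refine {A,D,E,F,H,J,N} on symbol a: members go to different blocks, giving {A,D,E,H} and {F,J,N}.
Split {A,D,E,H} by δ(·,a) → {A,D,H} and {E}.
No further refinement is possible. Final partition (4 blocks): {B,I,M} | {A,D,H} | {F,J,N} | {E}.

4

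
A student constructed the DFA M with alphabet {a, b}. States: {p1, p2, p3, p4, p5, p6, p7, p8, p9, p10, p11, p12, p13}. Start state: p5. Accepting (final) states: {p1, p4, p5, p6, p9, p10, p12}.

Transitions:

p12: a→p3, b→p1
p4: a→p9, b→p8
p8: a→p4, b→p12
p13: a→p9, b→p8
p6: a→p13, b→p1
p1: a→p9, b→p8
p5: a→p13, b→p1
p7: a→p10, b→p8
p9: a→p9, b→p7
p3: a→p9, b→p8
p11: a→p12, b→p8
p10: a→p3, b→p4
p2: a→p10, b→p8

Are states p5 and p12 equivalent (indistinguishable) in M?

First remove the unreachable states {p2,p6,p11}; 10 states remain.
Start with accepting vs non-accepting: {p1,p4,p5,p9,p10,p12} | {p3,p7,p8,p13}.
Split {p1,p4,p5,p9,p10,p12} by δ(·,a) → {p1,p4,p9} and {p5,p10,p12}.
On input a, block {p3,p7,p8,p13} splits into {p3,p8,p13} and {p7}.
On input b, block {p1,p4,p9} splits into {p1,p4} and {p9}.
Split {p3,p8,p13} by δ(·,a) → {p3,p13} and {p8}.
No further refinement is possible. Final partition (6 blocks): {p1,p4} | {p3,p13} | {p5,p10,p12} | {p7} | {p9} | {p8}.
p5 and p12 lie in the same block of the stable partition, so they are equivalent — no string distinguishes them.

Yes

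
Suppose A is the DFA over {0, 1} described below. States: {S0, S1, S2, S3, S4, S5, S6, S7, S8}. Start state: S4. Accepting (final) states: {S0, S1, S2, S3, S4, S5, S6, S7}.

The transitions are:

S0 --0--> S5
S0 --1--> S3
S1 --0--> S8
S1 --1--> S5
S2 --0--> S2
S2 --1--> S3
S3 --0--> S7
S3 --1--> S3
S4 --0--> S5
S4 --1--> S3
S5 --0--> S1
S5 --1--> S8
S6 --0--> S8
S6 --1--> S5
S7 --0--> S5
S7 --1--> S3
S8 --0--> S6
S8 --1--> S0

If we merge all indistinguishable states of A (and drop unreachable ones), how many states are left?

5

First remove the unreachable states {S2}; 8 states remain.
Initial partition by acceptance: {S0,S1,S3,S4,S5,S6,S7} | {S8}.
Split {S0,S1,S3,S4,S5,S6,S7} by δ(·,0) → {S0,S3,S4,S5,S7} and {S1,S6}.
On input 0, block {S0,S3,S4,S5,S7} splits into {S0,S3,S4,S7} and {S5}.
Refine {S0,S3,S4,S7} on symbol 0: members go to different blocks, giving {S0,S4,S7} and {S3}.
No further refinement is possible. Final partition (5 blocks): {S0,S4,S7} | {S8} | {S1,S6} | {S5} | {S3}.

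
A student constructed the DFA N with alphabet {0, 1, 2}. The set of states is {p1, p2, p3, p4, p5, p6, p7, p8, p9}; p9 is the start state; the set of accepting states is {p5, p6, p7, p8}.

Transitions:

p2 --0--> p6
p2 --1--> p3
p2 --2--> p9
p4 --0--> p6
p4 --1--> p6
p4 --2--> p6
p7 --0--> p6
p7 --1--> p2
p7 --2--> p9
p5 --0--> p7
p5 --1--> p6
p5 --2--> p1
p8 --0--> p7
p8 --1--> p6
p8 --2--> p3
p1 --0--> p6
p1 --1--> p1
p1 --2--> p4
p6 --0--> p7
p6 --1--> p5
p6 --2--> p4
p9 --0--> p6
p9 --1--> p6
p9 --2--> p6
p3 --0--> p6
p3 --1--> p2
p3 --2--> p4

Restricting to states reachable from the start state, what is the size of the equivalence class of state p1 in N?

First remove the unreachable states {p8}; 8 states remain.
Initial partition by acceptance: {p5,p6,p7} | {p1,p2,p3,p4,p9}.
Split {p5,p6,p7} by δ(·,1) → {p5,p6} and {p7}.
Split {p1,p2,p3,p4,p9} by δ(·,1) → {p1,p2,p3} and {p4,p9}.
On input 2, block {p5,p6} splits into {p5} and {p6}.
Stable partition: {p5} | {p1,p2,p3} | {p7} | {p4,p9} | {p6} — 5 equivalence classes.
The equivalence class containing p1 is {p1,p2,p3}, of size 3.

3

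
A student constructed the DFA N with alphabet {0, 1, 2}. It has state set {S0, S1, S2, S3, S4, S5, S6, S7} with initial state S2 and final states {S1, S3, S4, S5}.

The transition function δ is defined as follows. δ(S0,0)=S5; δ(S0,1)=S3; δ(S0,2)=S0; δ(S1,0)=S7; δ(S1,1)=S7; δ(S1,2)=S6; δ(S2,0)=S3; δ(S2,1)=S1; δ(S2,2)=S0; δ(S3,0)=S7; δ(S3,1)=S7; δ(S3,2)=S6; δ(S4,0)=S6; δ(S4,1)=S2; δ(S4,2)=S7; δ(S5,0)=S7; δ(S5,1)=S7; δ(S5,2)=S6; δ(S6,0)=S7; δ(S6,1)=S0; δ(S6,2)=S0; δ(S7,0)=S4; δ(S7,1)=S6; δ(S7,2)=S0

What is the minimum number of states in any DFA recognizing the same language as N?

5

Every state is reachable, so we keep all 8.
Initial partition by acceptance: {S1,S3,S4,S5} | {S0,S2,S6,S7}.
Refine {S0,S2,S6,S7} on symbol 0: members go to different blocks, giving {S0,S2,S7} and {S6}.
On input 0, block {S1,S3,S4,S5} splits into {S1,S3,S5} and {S4}.
Refine {S0,S2,S7} on symbol 0: members go to different blocks, giving {S0,S2} and {S7}.
The partition is now stable with 5 blocks: {S1,S3,S5} | {S0,S2} | {S6} | {S4} | {S7}.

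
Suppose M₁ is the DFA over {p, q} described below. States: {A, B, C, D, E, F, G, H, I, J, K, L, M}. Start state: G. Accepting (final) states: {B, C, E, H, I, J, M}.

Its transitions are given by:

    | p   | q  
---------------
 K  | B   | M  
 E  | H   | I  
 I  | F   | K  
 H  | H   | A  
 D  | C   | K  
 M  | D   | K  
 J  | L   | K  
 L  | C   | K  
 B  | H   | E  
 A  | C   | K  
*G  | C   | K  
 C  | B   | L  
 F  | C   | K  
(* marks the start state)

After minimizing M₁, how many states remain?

7

First remove the unreachable states {J}; 12 states remain.
Start with accepting vs non-accepting: {B,C,E,H,I,M} | {A,D,F,G,K,L}.
On input p, block {B,C,E,H,I,M} splits into {B,C,E,H} and {I,M}.
On input q, block {B,C,E,H} splits into {C,H} and {B} and {E}.
Split {C,H} by δ(·,p) → {C} and {H}.
On input p, block {A,D,F,G,K,L} splits into {A,D,F,G,L} and {K}.
The partition is now stable with 7 blocks: {C} | {A,D,F,G,L} | {I,M} | {B} | {E} | {H} | {K}.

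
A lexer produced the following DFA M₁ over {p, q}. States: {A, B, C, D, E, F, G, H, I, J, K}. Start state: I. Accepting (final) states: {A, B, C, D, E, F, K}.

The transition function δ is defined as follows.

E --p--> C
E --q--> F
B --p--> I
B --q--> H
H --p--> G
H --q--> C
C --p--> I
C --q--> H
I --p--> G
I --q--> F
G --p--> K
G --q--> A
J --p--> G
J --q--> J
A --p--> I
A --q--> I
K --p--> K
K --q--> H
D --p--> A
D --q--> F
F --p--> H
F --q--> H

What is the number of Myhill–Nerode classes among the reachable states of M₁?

4

States {B,D,E,J} cannot be reached from the start state, so discard them.
Initial partition by acceptance: {A,C,F,K} | {G,H,I}.
Refine {A,C,F,K} on symbol p: members go to different blocks, giving {A,C,F} and {K}.
On input p, block {G,H,I} splits into {H,I} and {G}.
The partition is now stable with 4 blocks: {A,C,F} | {H,I} | {K} | {G}.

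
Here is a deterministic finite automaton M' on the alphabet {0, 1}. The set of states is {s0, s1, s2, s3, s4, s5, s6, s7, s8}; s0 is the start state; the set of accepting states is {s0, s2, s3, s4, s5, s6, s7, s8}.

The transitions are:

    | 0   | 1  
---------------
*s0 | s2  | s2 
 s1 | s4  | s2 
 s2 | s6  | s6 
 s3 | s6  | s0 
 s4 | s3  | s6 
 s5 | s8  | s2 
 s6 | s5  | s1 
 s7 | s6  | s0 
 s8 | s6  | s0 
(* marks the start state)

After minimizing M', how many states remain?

First remove the unreachable states {s7}; 8 states remain.
P0 = {s0,s2,s3,s4,s5,s6,s8} | {s1}.
Split {s0,s2,s3,s4,s5,s6,s8} by δ(·,1) → {s0,s2,s3,s4,s5,s8} and {s6}.
On input 0, block {s0,s2,s3,s4,s5,s8} splits into {s0,s4,s5} and {s2,s3,s8}.
On input 1, block {s0,s4,s5} splits into {s0,s5} and {s4}.
Split {s2,s3,s8} by δ(·,1) → {s3,s8} and {s2}.
Split {s0,s5} by δ(·,0) → {s0} and {s5}.
Stable partition: {s0} | {s1} | {s6} | {s3,s8} | {s4} | {s2} | {s5} — 7 equivalence classes.

7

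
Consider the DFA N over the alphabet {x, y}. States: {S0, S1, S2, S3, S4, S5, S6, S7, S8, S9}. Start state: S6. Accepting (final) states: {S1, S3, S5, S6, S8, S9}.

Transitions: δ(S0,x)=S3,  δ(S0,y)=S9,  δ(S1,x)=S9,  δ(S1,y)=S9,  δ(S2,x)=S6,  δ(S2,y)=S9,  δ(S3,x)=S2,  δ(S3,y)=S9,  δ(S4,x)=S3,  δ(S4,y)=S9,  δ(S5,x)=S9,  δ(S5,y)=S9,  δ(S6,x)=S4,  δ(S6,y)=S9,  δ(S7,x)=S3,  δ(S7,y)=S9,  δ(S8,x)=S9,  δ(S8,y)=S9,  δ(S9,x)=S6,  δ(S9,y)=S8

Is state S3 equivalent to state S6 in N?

First remove the unreachable states {S0,S1,S5,S7}; 6 states remain.
P0 = {S3,S6,S8,S9} | {S2,S4}.
Refine {S3,S6,S8,S9} on symbol x: members go to different blocks, giving {S3,S6} and {S8,S9}.
Split {S8,S9} by δ(·,x) → {S8} and {S9}.
No further refinement is possible. Final partition (4 blocks): {S3,S6} | {S2,S4} | {S8} | {S9}.
S3 and S6 lie in the same block of the stable partition, so they are equivalent — no string distinguishes them.

Yes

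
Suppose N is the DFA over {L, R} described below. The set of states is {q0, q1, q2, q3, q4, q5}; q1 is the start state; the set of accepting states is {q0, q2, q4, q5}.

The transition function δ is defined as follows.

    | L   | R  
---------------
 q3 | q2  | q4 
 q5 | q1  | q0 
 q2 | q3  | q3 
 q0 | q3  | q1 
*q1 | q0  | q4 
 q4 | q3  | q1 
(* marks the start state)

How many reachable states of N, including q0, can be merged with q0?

3

Reachable states from the start: {q0,q1,q2,q3,q4}. Unreachable: {q5} — drop them.
Start with accepting vs non-accepting: {q0,q2,q4} | {q1,q3}.
Stable partition: {q0,q2,q4} | {q1,q3} — 2 equivalence classes.
State q0 belongs to the block {q0,q2,q4}, which has 3 states.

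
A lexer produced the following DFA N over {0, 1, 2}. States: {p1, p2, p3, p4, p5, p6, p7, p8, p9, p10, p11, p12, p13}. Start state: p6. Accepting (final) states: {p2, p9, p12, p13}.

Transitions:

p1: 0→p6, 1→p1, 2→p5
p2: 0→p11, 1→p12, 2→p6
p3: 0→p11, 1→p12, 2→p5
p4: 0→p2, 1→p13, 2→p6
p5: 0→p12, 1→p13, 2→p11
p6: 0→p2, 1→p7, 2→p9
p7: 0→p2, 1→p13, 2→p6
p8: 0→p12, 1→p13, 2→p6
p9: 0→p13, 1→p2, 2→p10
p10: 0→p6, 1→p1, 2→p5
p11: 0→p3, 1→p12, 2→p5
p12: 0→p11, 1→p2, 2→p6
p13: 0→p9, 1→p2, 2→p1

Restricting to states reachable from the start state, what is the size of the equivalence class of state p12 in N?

States {p4,p8} cannot be reached from the start state, so discard them.
Start with accepting vs non-accepting: {p2,p9,p12,p13} | {p1,p3,p5,p6,p7,p10,p11}.
Refine {p2,p9,p12,p13} on symbol 0: members go to different blocks, giving {p2,p12} and {p9,p13}.
On input 0, block {p1,p3,p5,p6,p7,p10,p11} splits into {p1,p3,p10,p11} and {p5,p6,p7}.
Refine {p1,p3,p10,p11} on symbol 0: members go to different blocks, giving {p1,p10} and {p3,p11}.
Split {p5,p6,p7} by δ(·,1) → {p5,p7} and {p6}.
Refine {p5,p7} on symbol 2: members go to different blocks, giving {p5} and {p7}.
Stable partition: {p2,p12} | {p1,p10} | {p9,p13} | {p5} | {p3,p11} | {p6} | {p7} — 7 equivalence classes.
State p12 belongs to the block {p2,p12}, which has 2 states.

2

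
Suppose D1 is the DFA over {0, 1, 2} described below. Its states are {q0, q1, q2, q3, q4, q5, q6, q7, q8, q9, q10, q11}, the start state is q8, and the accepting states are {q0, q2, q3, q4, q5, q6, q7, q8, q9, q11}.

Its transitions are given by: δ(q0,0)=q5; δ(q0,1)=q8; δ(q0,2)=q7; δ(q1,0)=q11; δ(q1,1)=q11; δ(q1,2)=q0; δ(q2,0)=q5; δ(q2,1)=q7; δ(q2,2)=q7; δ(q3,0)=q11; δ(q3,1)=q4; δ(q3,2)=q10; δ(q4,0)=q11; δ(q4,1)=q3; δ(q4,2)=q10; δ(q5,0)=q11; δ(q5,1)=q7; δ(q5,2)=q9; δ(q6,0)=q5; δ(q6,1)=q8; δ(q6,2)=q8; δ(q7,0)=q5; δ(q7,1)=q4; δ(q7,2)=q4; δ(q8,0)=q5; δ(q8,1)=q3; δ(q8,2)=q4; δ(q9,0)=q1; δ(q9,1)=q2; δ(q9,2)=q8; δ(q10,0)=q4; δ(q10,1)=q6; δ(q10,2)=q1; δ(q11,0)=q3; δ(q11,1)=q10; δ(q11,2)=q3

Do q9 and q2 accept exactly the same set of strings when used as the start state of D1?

All states are reachable from the start state.
Initial partition by acceptance: {q0,q2,q3,q4,q5,q6,q7,q8,q9,q11} | {q1,q10}.
Refine {q0,q2,q3,q4,q5,q6,q7,q8,q9,q11} on symbol 0: members go to different blocks, giving {q0,q2,q3,q4,q5,q6,q7,q8,q11} and {q9}.
Refine {q0,q2,q3,q4,q5,q6,q7,q8,q11} on symbol 1: members go to different blocks, giving {q0,q2,q3,q4,q5,q6,q7,q8} and {q11}.
On input 0, block {q0,q2,q3,q4,q5,q6,q7,q8} splits into {q0,q2,q6,q7,q8} and {q3,q4,q5}.
Refine {q0,q2,q6,q7,q8} on symbol 1: members go to different blocks, giving {q0,q2,q6} and {q7,q8}.
Split {q1,q10} by δ(·,0) → {q1} and {q10}.
On input 1, block {q3,q4,q5} splits into {q3,q4} and {q5}.
The partition is now stable with 8 blocks: {q0,q2,q6} | {q1} | {q9} | {q11} | {q3,q4} | {q7,q8} | {q10} | {q5}.
q9 and q2 end up in different blocks, so they are distinguishable. For instance, the string '0' is accepted from only q2.

No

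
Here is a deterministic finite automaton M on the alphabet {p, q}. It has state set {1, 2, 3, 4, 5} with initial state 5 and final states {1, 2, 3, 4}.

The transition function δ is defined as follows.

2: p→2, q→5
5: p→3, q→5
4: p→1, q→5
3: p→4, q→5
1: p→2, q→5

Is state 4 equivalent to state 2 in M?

Yes

All states are reachable from the start state.
P0 = {1,2,3,4} | {5}.
No further refinement is possible. Final partition (2 blocks): {1,2,3,4} | {5}.
4 and 2 lie in the same block of the stable partition, so they are equivalent — no string distinguishes them.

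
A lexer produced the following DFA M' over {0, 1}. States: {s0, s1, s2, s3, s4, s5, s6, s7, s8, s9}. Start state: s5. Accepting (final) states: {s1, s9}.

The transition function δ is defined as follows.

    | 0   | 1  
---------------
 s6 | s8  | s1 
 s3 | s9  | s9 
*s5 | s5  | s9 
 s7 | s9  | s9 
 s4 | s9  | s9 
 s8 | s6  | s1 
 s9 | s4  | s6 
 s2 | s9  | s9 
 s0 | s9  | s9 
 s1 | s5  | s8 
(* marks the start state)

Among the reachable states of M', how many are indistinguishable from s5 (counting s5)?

States {s0,s2,s3,s7} cannot be reached from the start state, so discard them.
Initial partition by acceptance: {s1,s9} | {s4,s5,s6,s8}.
Refine {s4,s5,s6,s8} on symbol 0: members go to different blocks, giving {s5,s6,s8} and {s4}.
On input 0, block {s1,s9} splits into {s1} and {s9}.
On input 1, block {s5,s6,s8} splits into {s6,s8} and {s5}.
Stable partition: {s1} | {s6,s8} | {s4} | {s9} | {s5} — 5 equivalence classes.
The equivalence class containing s5 is {s5}, of size 1.

1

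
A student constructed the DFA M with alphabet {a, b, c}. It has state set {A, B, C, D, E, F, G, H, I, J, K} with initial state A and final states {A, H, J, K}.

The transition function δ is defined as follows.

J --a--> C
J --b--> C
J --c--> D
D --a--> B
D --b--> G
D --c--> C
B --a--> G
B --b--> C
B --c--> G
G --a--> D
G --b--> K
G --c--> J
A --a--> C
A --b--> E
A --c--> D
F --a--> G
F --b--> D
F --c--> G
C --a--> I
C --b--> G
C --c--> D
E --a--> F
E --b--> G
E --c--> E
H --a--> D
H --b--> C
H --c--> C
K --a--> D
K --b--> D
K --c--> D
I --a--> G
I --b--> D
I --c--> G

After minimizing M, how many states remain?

Reachable states from the start: {A,B,C,D,E,F,G,I,J,K}. Unreachable: {H} — drop them.
P0 = {A,J,K} | {B,C,D,E,F,G,I}.
Refine {B,C,D,E,F,G,I} on symbol b: members go to different blocks, giving {B,C,D,E,F,I} and {G}.
On input a, block {B,C,D,E,F,I} splits into {B,F,I} and {C,D,E}.
Stable partition: {A,J,K} | {B,F,I} | {G} | {C,D,E} — 4 equivalence classes.

4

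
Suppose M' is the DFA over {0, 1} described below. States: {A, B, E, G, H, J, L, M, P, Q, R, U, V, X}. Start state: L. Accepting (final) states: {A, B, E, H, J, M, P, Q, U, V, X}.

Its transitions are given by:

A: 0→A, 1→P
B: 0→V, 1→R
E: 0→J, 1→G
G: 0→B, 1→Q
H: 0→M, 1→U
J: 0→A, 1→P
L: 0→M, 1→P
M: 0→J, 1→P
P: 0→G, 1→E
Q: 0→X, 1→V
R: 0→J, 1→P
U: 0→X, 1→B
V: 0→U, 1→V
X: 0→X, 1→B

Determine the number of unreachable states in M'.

Starting at L and following transitions, the reachable set is {A, B, E, G, J, L, M, P, Q, R, U, V, X}. That leaves H unreachable — 1 in total.

1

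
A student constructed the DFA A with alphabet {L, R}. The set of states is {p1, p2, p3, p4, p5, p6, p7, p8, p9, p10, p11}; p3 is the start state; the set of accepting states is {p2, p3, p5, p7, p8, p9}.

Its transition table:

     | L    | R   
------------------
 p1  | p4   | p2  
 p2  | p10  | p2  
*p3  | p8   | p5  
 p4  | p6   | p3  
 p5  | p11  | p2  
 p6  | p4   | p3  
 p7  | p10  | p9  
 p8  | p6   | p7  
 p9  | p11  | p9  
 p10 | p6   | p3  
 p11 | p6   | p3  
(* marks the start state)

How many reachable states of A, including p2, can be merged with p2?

Reachable states from the start: {p2,p3,p4,p5,p6,p7,p8,p9,p10,p11}. Unreachable: {p1} — drop them.
P0 = {p2,p3,p5,p7,p8,p9} | {p4,p6,p10,p11}.
On input L, block {p2,p3,p5,p7,p8,p9} splits into {p2,p5,p7,p8,p9} and {p3}.
No further refinement is possible. Final partition (3 blocks): {p2,p5,p7,p8,p9} | {p4,p6,p10,p11} | {p3}.
State p2 belongs to the block {p2,p5,p7,p8,p9}, which has 5 states.

5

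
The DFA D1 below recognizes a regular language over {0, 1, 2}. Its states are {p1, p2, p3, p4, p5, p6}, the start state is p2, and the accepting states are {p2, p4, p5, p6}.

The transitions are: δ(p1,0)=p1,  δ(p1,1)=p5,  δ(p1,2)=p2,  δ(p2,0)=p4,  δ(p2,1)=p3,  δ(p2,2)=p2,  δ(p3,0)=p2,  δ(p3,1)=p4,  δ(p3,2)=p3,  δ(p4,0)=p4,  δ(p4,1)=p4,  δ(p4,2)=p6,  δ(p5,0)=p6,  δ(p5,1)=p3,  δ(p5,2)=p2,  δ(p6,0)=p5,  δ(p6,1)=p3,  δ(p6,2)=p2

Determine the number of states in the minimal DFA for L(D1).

4

Reachable states from the start: {p2,p3,p4,p5,p6}. Unreachable: {p1} — drop them.
Start with accepting vs non-accepting: {p2,p4,p5,p6} | {p3}.
On input 1, block {p2,p4,p5,p6} splits into {p2,p5,p6} and {p4}.
Split {p2,p5,p6} by δ(·,0) → {p5,p6} and {p2}.
The partition is now stable with 4 blocks: {p5,p6} | {p3} | {p4} | {p2}.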